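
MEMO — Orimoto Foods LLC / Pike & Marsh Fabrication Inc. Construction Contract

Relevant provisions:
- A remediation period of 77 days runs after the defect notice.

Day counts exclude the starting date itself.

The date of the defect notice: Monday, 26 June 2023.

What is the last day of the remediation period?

11 September 2023

The last day of the remediation period: 77 calendar days after 26 June 2023 is 11 September 2023.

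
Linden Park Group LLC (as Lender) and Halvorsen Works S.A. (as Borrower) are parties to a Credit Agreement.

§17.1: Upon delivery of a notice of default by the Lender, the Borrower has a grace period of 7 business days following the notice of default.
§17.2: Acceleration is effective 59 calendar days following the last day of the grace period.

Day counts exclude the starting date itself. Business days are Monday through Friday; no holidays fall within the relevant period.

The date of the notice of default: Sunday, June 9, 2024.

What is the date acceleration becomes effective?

August 16, 2024

The last day of the grace period: counting 7 business days from Sunday, June 9, 2024 (Jun 10, Jun 11, Jun 12, Jun 13, Jun 14, Jun 17, Jun 18, skipping weekends) reaches Tuesday, June 18, 2024.
The date acceleration becomes effective: June 18, 2024 + 59 days = August 16, 2024.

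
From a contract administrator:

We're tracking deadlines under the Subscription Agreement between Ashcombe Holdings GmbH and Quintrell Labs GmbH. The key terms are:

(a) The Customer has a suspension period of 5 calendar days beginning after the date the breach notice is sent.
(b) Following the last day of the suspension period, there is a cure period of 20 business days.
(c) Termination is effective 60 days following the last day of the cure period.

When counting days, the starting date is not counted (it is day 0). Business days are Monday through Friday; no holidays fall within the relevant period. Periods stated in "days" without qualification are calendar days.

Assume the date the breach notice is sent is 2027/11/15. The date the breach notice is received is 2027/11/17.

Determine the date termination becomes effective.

2028/02/15

The last day of the suspension period: 5 calendar days after 2027/11/15 is 2027/11/20.
From Saturday, 2027/11/20, 20 business days (Nov 22, Nov 23, Nov 24, Nov 25, …, Dec 15, Dec 16, Dec 17, skipping weekends) brings us to Friday, 2027/12/17, which is the last day of the cure period.
Adding 60 calendar days to 2027/12/17 gives 2028/02/15, which is the date termination becomes effective.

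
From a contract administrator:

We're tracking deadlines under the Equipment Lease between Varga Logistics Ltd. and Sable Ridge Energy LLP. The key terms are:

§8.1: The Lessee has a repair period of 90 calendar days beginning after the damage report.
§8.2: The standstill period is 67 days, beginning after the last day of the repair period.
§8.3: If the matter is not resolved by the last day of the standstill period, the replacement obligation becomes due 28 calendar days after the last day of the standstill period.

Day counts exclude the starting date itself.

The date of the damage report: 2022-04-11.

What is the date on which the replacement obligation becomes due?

The last day of the repair period: 2022-04-11 + 90 days = 2022-07-10.
The last day of the standstill period: 67 calendar days after 2022-07-10 is 2022-09-15.
The date on which the replacement obligation becomes due: 2022-09-15 + 28 days = 2022-10-13.

2022-10-13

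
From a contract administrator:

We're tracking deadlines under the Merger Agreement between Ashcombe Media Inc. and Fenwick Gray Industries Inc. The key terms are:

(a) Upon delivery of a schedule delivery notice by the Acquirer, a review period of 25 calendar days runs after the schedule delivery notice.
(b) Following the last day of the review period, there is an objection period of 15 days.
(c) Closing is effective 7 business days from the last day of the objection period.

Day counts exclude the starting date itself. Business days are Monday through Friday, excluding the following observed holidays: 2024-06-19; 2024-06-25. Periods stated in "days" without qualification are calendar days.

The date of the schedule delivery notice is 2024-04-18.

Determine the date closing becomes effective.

2024-06-06

Adding 25 calendar days to 2024-04-18 gives 2024-05-13, which is the last day of the review period.
Adding 15 calendar days to 2024-05-13 gives 2024-05-28, which is the last day of the objection period.
The date closing becomes effective: 7 business days after Tuesday, 2024-05-28, skipping weekends — May 29, May 30, May 31, Jun 3, Jun 4, Jun 5, Jun 6 — lands on Thursday, 2024-06-06.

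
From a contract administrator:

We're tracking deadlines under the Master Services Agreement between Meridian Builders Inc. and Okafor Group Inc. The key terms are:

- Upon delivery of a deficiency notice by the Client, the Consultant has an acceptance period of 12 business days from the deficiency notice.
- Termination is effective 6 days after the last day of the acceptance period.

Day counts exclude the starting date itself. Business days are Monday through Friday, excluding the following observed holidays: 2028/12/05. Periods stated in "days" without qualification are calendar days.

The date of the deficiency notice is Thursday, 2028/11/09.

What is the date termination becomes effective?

2028/12/03

The last day of the acceptance period: 12 business days after Thursday, 2028/11/09, skipping weekends — Nov 10, Nov 13, Nov 14, Nov 15, …, Nov 23, Nov 24, Nov 27 — lands on Monday, 2028/11/27.
The date termination becomes effective: 6 calendar days after 2028/11/27 is 2028/12/03.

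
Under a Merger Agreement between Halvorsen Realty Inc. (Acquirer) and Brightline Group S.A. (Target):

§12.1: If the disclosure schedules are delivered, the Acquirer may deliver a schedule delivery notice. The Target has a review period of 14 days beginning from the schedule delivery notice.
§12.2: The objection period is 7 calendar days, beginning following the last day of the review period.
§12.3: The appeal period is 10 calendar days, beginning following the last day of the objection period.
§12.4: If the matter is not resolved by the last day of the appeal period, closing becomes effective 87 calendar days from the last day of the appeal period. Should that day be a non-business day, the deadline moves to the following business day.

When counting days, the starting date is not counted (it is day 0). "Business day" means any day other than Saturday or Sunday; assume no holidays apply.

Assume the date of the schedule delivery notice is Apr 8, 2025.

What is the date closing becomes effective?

Aug 4, 2025

Adding 14 calendar days to Apr 8, 2025 gives Apr 22, 2025, which is the last day of the review period.
The last day of the objection period: 7 calendar days after Apr 22, 2025 is Apr 29, 2025.
Adding 10 calendar days to Apr 29, 2025 gives May 9, 2025, which is the last day of the appeal period.
The date closing becomes effective: May 9, 2025 + 87 days = Aug 4, 2025. Aug 4, 2025 is a Monday, so no roll-forward applies.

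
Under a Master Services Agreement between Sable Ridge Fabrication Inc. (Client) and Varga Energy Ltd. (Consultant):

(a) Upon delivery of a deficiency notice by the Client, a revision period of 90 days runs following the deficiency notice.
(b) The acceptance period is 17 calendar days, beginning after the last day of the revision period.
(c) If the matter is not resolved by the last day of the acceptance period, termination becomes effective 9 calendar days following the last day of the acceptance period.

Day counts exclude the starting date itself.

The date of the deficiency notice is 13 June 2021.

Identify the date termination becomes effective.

7 October 2021

Adding 90 calendar days to 13 June 2021 gives 11 September 2021, which is the last day of the revision period.
The last day of the acceptance period: 11 September 2021 + 17 days = 28 September 2021.
The date termination becomes effective: 9 calendar days after 28 September 2021 is 7 October 2021.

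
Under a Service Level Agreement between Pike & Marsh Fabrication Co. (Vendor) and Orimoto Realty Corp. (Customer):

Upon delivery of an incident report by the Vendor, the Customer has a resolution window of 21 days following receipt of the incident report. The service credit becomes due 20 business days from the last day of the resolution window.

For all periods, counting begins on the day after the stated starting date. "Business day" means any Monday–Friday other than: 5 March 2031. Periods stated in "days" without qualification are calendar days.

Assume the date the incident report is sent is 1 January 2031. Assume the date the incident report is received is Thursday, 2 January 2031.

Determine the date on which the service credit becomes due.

20 February 2031

The last day of the resolution window: 2 January 2031 + 21 days = 23 January 2031.
The date on which the service credit becomes due: counting 20 business days from Thursday, 23 January 2031 (Jan 24, Jan 27, Jan 28, Jan 29, …, Feb 18, Feb 19, Feb 20, skipping weekends) reaches Thursday, 20 February 2031.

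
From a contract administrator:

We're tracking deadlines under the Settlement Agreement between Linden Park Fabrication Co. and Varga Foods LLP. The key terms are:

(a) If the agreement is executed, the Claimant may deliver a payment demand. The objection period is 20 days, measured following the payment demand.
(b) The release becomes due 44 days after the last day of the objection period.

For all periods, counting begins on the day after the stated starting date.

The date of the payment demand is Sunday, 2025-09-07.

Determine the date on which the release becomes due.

2025-11-10

The last day of the objection period: 2025-09-07 + 20 days = 2025-09-27.
The date on which the release becomes due: 44 calendar days after 2025-09-27 is 2025-11-10.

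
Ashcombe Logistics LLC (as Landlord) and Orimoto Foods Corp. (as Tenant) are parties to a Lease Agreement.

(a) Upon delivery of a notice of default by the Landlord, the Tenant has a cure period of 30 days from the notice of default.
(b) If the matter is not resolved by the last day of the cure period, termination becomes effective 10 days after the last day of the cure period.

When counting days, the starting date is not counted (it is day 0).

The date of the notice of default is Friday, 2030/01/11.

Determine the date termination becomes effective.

2030/02/20

The last day of the cure period: 2030/01/11 + 30 days = 2030/02/10.
Adding 10 calendar days to 2030/02/10 gives 2030/02/20, which is the date termination becomes effective.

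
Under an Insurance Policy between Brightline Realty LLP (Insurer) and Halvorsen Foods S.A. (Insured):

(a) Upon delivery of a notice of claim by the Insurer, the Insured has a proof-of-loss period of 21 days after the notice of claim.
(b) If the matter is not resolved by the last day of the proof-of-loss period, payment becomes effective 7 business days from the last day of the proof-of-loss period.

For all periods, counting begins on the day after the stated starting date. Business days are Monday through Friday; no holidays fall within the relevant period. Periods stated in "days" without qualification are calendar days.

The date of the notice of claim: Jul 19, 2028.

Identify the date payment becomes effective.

The last day of the proof-of-loss period: Jul 19, 2028 + 21 days = Aug 9, 2028.
The date payment becomes effective: counting 7 business days from Wednesday, Aug 9, 2028 (Aug 10, Aug 11, Aug 14, Aug 15, Aug 16, Aug 17, Aug 18, skipping weekends) reaches Friday, Aug 18, 2028.

Aug 18, 2028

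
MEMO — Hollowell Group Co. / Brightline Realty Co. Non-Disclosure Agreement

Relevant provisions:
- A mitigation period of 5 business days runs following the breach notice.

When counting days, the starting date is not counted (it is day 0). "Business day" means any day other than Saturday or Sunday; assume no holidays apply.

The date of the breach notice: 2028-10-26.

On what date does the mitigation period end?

The last day of the mitigation period: counting 5 business days from Thursday, 2028-10-26 (Oct 27, Oct 30, Oct 31, Nov 1, Nov 2, skipping weekends) reaches Thursday, 2028-11-02.

2028-11-02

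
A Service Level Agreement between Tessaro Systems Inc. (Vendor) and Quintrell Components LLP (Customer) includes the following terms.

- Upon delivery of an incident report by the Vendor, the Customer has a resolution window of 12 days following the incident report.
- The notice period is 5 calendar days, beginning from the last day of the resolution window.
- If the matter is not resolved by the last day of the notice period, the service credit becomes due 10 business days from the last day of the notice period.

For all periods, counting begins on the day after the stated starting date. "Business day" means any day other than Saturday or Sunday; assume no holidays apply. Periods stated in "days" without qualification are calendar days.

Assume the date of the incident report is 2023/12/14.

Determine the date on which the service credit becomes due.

The last day of the resolution window: 12 calendar days after 2023/12/14 is 2023/12/26.
The last day of the notice period: 2023/12/26 + 5 days = 2023/12/31.
The date on which the service credit becomes due: 10 business days after Sunday, 2023/12/31, skipping weekends — Jan 1, Jan 2, Jan 3, Jan 4, Jan 5, Jan 8, Jan 9, Jan 10, Jan 11, Jan 12 — lands on Friday, 2024/01/12.

2024/01/12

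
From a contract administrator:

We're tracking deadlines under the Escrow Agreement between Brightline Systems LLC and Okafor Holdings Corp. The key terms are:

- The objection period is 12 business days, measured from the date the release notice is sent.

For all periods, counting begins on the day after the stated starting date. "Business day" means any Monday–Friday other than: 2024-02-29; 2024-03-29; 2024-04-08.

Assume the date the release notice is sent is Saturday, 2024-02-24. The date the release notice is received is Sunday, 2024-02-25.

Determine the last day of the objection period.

The last day of the objection period: counting 12 business days from Saturday, 2024-02-24 (Feb 26, Feb 27, Feb 28, Mar 1, …, Mar 11, Mar 12, Mar 13, skipping weekends and the listed holiday on Feb 29) reaches Wednesday, 2024-03-13.

2024-03-13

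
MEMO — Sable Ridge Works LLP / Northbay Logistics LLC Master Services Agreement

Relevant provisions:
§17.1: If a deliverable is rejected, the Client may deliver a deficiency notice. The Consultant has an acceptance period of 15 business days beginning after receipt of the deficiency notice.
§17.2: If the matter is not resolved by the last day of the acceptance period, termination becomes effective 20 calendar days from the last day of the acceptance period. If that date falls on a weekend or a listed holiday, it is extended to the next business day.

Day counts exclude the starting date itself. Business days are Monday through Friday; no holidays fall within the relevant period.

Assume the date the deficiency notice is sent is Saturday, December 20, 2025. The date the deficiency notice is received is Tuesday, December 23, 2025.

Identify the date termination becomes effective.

The last day of the acceptance period: counting 15 business days from Tuesday, December 23, 2025 (Dec 24, Dec 25, Dec 26, Dec 29, …, Jan 9, Jan 12, Jan 13, skipping weekends) reaches Tuesday, January 13, 2026.
The date termination becomes effective: January 13, 2026 + 20 days = February 2, 2026. February 2, 2026 is a Monday, so no roll-forward applies.

February 2, 2026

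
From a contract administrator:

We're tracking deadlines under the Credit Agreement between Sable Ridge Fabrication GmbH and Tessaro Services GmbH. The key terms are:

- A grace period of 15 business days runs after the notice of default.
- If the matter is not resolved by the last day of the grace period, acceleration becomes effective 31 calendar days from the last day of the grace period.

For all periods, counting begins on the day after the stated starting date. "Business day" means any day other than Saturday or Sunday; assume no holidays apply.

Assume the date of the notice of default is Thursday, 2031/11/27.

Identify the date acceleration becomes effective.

2032/01/18

From Thursday, 2031/11/27, 15 business days (Nov 28, Dec 1, Dec 2, Dec 3, …, Dec 16, Dec 17, Dec 18, skipping weekends) brings us to Thursday, 2031/12/18, which is the last day of the grace period.
Adding 31 calendar days to 2031/12/18 gives 2032/01/18, which is the date acceleration becomes effective.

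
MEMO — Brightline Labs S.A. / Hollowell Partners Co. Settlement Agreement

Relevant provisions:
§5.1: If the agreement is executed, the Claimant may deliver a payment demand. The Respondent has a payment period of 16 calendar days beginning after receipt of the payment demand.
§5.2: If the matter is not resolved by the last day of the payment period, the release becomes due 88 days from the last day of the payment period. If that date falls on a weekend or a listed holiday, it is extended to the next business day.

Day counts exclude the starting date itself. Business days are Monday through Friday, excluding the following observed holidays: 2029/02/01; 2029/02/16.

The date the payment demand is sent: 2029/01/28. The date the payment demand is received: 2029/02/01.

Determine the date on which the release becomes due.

2029/05/16

Adding 16 calendar days to 2029/02/01 gives 2029/02/17, which is the last day of the payment period.
The date on which the release becomes due: 88 calendar days after 2029/02/17 is 2029/05/16. 2029/05/16 is a Wednesday and is not a listed holiday, so no roll-forward applies.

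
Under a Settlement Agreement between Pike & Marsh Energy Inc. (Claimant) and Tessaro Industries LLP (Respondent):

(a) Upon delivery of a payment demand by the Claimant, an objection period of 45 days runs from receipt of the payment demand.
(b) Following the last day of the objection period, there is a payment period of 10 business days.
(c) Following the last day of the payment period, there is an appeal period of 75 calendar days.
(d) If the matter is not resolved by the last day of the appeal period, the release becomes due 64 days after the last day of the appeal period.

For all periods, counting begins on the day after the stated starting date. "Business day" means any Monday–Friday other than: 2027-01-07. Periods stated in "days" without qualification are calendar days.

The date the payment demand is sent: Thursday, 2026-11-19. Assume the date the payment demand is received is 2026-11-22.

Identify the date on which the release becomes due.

2027-06-09

The last day of the objection period: 2026-11-22 + 45 days = 2027-01-06.
The last day of the payment period: counting 10 business days from Wednesday, 2027-01-06 (Jan 8, Jan 11, Jan 12, Jan 13, Jan 14, Jan 15, Jan 18, Jan 19, Jan 20, Jan 21, skipping weekends and the listed holiday on Jan 7) reaches Thursday, 2027-01-21.
The last day of the appeal period: 2027-01-21 + 75 days = 2027-04-06.
The date on which the release becomes due: 2027-04-06 + 64 days = 2027-06-09.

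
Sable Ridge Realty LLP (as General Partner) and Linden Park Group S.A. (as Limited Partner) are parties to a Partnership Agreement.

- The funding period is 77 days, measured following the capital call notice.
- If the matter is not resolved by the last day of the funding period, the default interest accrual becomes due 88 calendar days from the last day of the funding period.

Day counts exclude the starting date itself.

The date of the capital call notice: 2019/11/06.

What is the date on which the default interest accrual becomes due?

2020/04/19

Adding 77 calendar days to 2019/11/06 gives 2020/01/22, which is the last day of the funding period.
The date on which the default interest accrual becomes due: 2020/01/22 + 88 days = 2020/04/19.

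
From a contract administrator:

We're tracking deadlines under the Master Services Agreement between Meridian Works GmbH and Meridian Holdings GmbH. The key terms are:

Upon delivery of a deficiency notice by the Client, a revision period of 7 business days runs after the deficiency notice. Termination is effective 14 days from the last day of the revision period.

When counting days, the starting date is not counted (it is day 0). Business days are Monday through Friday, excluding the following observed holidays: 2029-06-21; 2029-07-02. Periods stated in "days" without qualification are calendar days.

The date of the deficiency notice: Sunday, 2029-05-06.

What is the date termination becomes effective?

The last day of the revision period: 7 business days after Sunday, 2029-05-06, skipping weekends — May 7, May 8, May 9, May 10, May 11, May 14, May 15 — lands on Tuesday, 2029-05-15.
The date termination becomes effective: 2029-05-15 + 14 days = 2029-05-29.

2029-05-29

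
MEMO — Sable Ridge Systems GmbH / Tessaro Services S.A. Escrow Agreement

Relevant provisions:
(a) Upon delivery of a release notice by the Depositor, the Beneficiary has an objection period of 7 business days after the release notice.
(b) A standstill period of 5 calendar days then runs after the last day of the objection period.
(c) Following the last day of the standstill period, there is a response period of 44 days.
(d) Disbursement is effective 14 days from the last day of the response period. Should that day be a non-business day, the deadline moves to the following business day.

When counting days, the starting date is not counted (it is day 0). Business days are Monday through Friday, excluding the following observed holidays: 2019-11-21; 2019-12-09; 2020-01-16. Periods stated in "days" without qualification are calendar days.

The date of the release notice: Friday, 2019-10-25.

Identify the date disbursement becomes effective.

2020-01-07

The last day of the objection period: counting 7 business days from Friday, 2019-10-25 (Oct 28, Oct 29, Oct 30, Oct 31, Nov 1, Nov 4, Nov 5, skipping weekends) reaches Tuesday, 2019-11-05.
Adding 5 calendar days to 2019-11-05 gives 2019-11-10, which is the last day of the standstill period.
Adding 44 calendar days to 2019-11-10 gives 2019-12-24, which is the last day of the response period.
The date disbursement becomes effective: 14 calendar days after 2019-12-24 is 2020-01-07. 2020-01-07 is a Tuesday and is not a listed holiday, so no roll-forward applies.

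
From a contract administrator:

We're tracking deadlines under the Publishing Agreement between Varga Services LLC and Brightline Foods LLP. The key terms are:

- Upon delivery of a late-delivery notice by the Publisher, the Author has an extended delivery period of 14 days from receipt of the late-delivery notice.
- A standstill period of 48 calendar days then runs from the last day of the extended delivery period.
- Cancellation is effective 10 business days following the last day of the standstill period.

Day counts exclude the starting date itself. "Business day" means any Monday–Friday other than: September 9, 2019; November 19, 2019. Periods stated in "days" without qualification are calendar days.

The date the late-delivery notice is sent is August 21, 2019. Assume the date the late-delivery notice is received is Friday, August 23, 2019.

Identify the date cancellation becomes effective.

The last day of the extended delivery period: August 23, 2019 + 14 days = September 6, 2019.
Adding 48 calendar days to September 6, 2019 gives October 24, 2019, which is the last day of the standstill period.
From Thursday, October 24, 2019, 10 business days (Oct 25, Oct 28, Oct 29, Oct 30, Oct 31, Nov 1, Nov 4, Nov 5, Nov 6, Nov 7, skipping weekends) brings us to Thursday, November 7, 2019, which is the date cancellation becomes effective.

November 7, 2019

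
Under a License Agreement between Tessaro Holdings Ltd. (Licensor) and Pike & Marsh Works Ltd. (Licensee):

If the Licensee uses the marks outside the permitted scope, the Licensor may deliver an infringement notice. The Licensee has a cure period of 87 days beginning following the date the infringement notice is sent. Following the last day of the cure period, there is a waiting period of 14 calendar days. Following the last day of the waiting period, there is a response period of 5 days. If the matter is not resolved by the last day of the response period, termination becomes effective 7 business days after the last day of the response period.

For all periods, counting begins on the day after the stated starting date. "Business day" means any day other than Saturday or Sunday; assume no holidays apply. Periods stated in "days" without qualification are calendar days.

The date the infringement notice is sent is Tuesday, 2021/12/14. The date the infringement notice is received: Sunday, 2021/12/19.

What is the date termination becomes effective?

The last day of the cure period: 2021/12/14 + 87 days = 2022/03/11.
Adding 14 calendar days to 2022/03/11 gives 2022/03/25, which is the last day of the waiting period.
The last day of the response period: 5 calendar days after 2022/03/25 is 2022/03/30.
The date termination becomes effective: 7 business days after Wednesday, 2022/03/30, skipping weekends — Mar 31, Apr 1, Apr 4, Apr 5, Apr 6, Apr 7, Apr 8 — lands on Friday, 2022/04/08.

2022/04/08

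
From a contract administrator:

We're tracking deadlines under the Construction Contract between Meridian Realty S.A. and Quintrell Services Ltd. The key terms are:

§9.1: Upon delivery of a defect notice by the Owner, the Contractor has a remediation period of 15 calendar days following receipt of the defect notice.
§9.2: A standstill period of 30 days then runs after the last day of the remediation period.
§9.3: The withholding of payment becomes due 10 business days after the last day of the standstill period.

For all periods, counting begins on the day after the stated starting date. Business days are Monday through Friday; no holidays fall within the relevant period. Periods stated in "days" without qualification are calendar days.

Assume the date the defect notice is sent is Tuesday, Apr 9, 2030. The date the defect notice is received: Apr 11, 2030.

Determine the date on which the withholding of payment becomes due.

The last day of the remediation period: Apr 11, 2030 + 15 days = Apr 26, 2030.
The last day of the standstill period: 30 calendar days after Apr 26, 2030 is May 26, 2030.
The date on which the withholding of payment becomes due: counting 10 business days from Sunday, May 26, 2030 (May 27, May 28, May 29, May 30, May 31, Jun 3, Jun 4, Jun 5, Jun 6, Jun 7, skipping weekends) reaches Friday, Jun 7, 2030.

Jun 7, 2030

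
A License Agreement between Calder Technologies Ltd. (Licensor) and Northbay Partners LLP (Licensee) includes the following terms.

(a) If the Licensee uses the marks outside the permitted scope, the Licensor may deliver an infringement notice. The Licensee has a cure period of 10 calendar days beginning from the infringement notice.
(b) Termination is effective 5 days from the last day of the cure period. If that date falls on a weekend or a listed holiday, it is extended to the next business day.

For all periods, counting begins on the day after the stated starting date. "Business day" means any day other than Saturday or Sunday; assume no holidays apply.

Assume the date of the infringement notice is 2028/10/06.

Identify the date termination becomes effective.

The last day of the cure period: 2028/10/06 + 10 days = 2028/10/16.
Adding 5 calendar days to 2028/10/16 gives 2028/10/21, which is the date termination becomes effective. That falls on a Saturday, so it rolls to the next business day, Monday, 2028/10/23.

2028/10/23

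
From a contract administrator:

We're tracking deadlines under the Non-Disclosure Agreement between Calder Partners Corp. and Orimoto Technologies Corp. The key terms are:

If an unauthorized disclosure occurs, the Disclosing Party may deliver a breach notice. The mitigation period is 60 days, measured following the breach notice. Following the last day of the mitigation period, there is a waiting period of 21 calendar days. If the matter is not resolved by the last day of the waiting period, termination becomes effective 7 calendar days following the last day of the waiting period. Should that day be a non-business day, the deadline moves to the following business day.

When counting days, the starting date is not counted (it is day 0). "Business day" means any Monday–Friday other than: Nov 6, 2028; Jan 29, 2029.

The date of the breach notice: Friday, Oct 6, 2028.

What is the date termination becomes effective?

The last day of the mitigation period: 60 calendar days after Oct 6, 2028 is Dec 5, 2028.
Adding 21 calendar days to Dec 5, 2028 gives Dec 26, 2028, which is the last day of the waiting period.
The date termination becomes effective: 7 calendar days after Dec 26, 2028 is Jan 2, 2029. Jan 2, 2029 is a Tuesday and is not a listed holiday, so no roll-forward applies.

Jan 2, 2029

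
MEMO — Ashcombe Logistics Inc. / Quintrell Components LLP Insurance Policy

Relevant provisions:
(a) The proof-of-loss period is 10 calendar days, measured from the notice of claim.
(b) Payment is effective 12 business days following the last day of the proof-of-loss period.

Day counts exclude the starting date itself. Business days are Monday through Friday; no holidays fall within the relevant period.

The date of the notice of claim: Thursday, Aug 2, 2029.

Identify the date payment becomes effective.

Aug 28, 2029

Adding 10 calendar days to Aug 2, 2029 gives Aug 12, 2029, which is the last day of the proof-of-loss period.
From Sunday, Aug 12, 2029, 12 business days (Aug 13, Aug 14, Aug 15, Aug 16, …, Aug 24, Aug 27, Aug 28, skipping weekends) brings us to Tuesday, Aug 28, 2029, which is the date payment becomes effective.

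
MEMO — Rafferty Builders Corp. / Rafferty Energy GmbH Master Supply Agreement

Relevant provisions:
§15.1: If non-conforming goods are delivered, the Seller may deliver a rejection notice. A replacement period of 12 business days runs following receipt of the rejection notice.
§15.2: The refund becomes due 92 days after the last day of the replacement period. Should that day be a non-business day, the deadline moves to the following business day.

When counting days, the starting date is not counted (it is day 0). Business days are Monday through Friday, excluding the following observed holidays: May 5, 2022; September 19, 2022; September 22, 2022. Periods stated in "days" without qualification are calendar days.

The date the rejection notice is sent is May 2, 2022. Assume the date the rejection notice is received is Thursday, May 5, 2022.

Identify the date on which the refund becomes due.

August 23, 2022

The last day of the replacement period: 12 business days after Thursday, May 5, 2022, skipping weekends — May 6, May 9, May 10, May 11, …, May 19, May 20, May 23 — lands on Monday, May 23, 2022.
The date on which the refund becomes due: 92 calendar days after May 23, 2022 is August 23, 2022. August 23, 2022 is a Tuesday and is not a listed holiday, so no roll-forward applies.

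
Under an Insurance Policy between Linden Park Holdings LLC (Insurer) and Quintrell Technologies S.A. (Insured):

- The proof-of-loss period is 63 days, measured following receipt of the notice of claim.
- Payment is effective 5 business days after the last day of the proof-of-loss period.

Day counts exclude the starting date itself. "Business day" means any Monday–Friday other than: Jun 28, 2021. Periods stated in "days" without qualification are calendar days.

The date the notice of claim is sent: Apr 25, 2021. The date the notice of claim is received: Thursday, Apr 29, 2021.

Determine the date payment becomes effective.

The last day of the proof-of-loss period: Apr 29, 2021 + 63 days = Jul 1, 2021.
The date payment becomes effective: counting 5 business days from Thursday, Jul 1, 2021 (Jul 2, Jul 5, Jul 6, Jul 7, Jul 8, skipping weekends) reaches Thursday, Jul 8, 2021.

Jul 8, 2021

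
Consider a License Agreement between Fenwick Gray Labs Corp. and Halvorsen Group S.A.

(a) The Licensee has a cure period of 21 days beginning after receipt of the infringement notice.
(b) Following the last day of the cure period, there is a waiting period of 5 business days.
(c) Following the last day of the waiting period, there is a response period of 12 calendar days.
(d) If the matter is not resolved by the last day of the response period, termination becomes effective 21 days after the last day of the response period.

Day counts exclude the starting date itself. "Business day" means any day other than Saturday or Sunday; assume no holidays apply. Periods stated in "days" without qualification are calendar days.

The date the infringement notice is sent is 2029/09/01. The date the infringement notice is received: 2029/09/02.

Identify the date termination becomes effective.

2029/10/31

The last day of the cure period: 2029/09/02 + 21 days = 2029/09/23.
The last day of the waiting period: 5 business days after Sunday, 2029/09/23, skipping weekends — Sep 24, Sep 25, Sep 26, Sep 27, Sep 28 — lands on Friday, 2029/09/28.
Adding 12 calendar days to 2029/09/28 gives 2029/10/10, which is the last day of the response period.
The date termination becomes effective: 2029/10/10 + 21 days = 2029/10/31.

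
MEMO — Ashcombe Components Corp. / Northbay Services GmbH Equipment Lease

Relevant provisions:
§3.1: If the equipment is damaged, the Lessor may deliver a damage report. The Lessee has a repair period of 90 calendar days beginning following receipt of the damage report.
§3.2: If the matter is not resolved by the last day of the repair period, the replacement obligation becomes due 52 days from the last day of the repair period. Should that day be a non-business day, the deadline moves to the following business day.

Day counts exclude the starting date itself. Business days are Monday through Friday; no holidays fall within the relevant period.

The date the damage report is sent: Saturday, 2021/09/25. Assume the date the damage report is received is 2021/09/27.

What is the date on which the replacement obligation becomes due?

The last day of the repair period: 90 calendar days after 2021/09/27 is 2021/12/26.
The date on which the replacement obligation becomes due: 52 calendar days after 2021/12/26 is 2022/02/16. 2022/02/16 is a Wednesday, so no roll-forward applies.

2022/02/16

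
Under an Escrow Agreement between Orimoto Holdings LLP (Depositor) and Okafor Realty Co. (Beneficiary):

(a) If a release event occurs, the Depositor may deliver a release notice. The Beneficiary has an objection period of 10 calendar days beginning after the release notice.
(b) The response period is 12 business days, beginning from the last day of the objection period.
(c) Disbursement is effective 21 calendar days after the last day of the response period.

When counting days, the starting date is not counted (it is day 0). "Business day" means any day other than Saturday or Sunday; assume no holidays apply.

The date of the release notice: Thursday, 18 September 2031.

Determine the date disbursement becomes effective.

4 November 2031

Adding 10 calendar days to 18 September 2031 gives 28 September 2031, which is the last day of the objection period.
The last day of the response period: counting 12 business days from Sunday, 28 September 2031 (Sep 29, Sep 30, Oct 1, Oct 2, …, Oct 10, Oct 13, Oct 14, skipping weekends) reaches Tuesday, 14 October 2031.
The date disbursement becomes effective: 21 calendar days after 14 October 2031 is 4 November 2031.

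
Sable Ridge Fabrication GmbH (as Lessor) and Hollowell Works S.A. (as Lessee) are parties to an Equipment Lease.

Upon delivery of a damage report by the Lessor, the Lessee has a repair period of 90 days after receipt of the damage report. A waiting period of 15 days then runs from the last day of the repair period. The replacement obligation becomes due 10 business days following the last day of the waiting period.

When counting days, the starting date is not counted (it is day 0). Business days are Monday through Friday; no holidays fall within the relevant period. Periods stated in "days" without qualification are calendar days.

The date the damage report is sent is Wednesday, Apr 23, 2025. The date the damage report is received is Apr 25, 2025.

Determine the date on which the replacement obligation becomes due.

Aug 22, 2025

Adding 90 calendar days to Apr 25, 2025 gives Jul 24, 2025, which is the last day of the repair period.
The last day of the waiting period: 15 calendar days after Jul 24, 2025 is Aug 8, 2025.
The date on which the replacement obligation becomes due: counting 10 business days from Friday, Aug 8, 2025 (Aug 11, Aug 12, Aug 13, Aug 14, Aug 15, Aug 18, Aug 19, Aug 20, Aug 21, Aug 22, skipping weekends) reaches Friday, Aug 22, 2025.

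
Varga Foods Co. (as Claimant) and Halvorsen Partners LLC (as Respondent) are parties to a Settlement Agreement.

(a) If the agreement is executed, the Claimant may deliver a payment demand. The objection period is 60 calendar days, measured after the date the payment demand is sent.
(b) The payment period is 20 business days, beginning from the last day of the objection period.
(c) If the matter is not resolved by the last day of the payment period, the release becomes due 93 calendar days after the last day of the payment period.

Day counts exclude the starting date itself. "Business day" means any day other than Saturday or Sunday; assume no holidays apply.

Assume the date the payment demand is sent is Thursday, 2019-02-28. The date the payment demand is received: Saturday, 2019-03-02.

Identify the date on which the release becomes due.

Adding 60 calendar days to 2019-02-28 gives 2019-04-29, which is the last day of the objection period.
The last day of the payment period: counting 20 business days from Monday, 2019-04-29 (Apr 30, May 1, May 2, May 3, …, May 23, May 24, May 27, skipping weekends) reaches Monday, 2019-05-27.
The date on which the release becomes due: 2019-05-27 + 93 days = 2019-08-28.

2019-08-28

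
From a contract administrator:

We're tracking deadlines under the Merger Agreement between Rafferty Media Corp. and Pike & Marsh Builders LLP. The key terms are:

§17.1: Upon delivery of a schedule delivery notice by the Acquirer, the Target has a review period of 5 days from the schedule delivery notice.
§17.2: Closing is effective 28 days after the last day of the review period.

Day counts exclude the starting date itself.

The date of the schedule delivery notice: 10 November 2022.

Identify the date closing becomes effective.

13 December 2022

The last day of the review period: 5 calendar days after 10 November 2022 is 15 November 2022.
The date closing becomes effective: 28 calendar days after 15 November 2022 is 13 December 2022.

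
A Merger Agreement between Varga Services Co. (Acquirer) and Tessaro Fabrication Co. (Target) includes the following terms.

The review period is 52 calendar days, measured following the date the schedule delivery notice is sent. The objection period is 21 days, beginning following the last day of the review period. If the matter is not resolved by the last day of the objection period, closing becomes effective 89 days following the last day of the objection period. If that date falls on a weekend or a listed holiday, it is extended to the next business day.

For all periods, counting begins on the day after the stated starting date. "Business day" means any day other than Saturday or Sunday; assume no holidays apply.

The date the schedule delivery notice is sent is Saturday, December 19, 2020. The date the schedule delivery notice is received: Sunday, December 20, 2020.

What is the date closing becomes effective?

Adding 52 calendar days to December 19, 2020 gives February 9, 2021, which is the last day of the review period.
The last day of the objection period: February 9, 2021 + 21 days = March 2, 2021.
The date closing becomes effective: 89 calendar days after March 2, 2021 is May 30, 2021. That falls on a Sunday, so it rolls to the next business day, Monday, May 31, 2021.

May 31, 2021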